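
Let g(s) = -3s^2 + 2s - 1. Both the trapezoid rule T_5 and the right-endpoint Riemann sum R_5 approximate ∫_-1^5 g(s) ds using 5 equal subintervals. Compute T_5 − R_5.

T_5 = -112.32.
R_5 = -148.32.
T_5 − R_5 = 36.

36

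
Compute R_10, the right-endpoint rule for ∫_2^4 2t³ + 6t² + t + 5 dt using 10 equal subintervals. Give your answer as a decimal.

Δt = (4 − 2)/10 = 0.2.
Right endpoints: 2.2, 2.4, 2.6, 2.8, 3, 3.2, 3.4, 3.6, 3.8, 4.
f(2.2) = 57.536, f(2.4) = 69.608, f(2.6) = 83.312, f(2.8) = 98.744, f(3) = 116, f(3.2) = 135.176, f(3.4) = 156.368, f(3.6) = 179.672, f(3.8) = 205.184, f(4) = 233.
Sum = Δt · [f(2.2) + f(2.4) + f(2.6) + ...].
Sum = 266.92.

266.92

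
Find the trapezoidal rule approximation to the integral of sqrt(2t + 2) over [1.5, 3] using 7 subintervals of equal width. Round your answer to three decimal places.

3.815

Δt = (3 − 1.5)/7 = 3/14.
f(1.5) ≈ 2.236, f(12/7) ≈ 2.330, f(27/14) ≈ 2.420, f(15/7) ≈ 2.507, f(33/14) ≈ 2.591, f(18/7) ≈ 2.673, f(39/14) ≈ 2.752, f(3) ≈ 2.828.
T_7 = (Δt/2)·[f(t_0) + 2f(t_1) + ... + 2f(t_{6}) + f(t_7)].
Sum ≈ 3.815.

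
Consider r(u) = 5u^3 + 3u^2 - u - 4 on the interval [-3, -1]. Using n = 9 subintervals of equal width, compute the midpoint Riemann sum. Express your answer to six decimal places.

-77.777778

Δu = (-1 − (-3))/9 = 2/9.
Midpoints: -26/9, -8/3, -22/9, -20/9, -2, -16/9, -14/9, -4/3, -10/9.
r(-26/9) = -70438/729, r(-8/3) = -2020/27, r(-22/9) = -41306/729, r(-20/9) = -30496/729, r(-2) = -30, r(-16/9) = -15188/729, r(-14/9) = -10210/729, r(-4/3) = -248/27, r(-10/9) = -4406/729.
Sum = Δu · [r(-26/9) + r(-8/3) + r(-22/9) + ...].
Sum ≈ -77.777778.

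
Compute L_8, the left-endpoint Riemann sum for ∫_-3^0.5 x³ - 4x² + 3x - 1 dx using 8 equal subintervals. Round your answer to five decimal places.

-89.77808

Δx = (0.5 − (-3))/8 = 0.4375.
Left endpoints: -3, -2.5625, -2.125, -1.6875, -1.25, -0.8125, -0.375, 0.0625.
f(-3) = -73, f(-2.5625) = -212089/4096, f(-2.125) = -17937/512, f(-1.6875) = -91171/4096, f(-1.25) = -12.953125, f(-0.8125) = -27093/4096, f(-0.375) = -1403/512, f(0.0625) = -3391/4096.
Sum = Δx · [f(-3) + f(-2.5625) + f(-2.125) + ...].
Sum ≈ -89.77808.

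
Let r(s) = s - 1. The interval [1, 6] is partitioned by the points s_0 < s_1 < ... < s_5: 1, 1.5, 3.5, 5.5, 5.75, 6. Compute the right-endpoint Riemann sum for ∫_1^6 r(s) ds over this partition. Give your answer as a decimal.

Subinterval widths: 0.5, 2, 2, 0.25, 0.25.
Right endpoints: 1.5, 3.5, 5.5, 5.75, 6.
r(1.5) = 0.5, r(3.5) = 2.5, r(5.5) = 4.5, r(5.75) = 4.75, r(6) = 5.
Sum = Σ Δs_i · r(s_i).
Sum = 16.6875.

16.6875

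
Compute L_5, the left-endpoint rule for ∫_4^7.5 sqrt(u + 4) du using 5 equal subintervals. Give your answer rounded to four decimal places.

Δu = (7.5 − 4)/5 = 0.7.
Left endpoints: 4, 4.7, 5.4, 6.1, 6.8.
f(4) ≈ 2.8284, f(4.7) ≈ 2.9496, f(5.4) ≈ 3.0659, f(6.1) ≈ 3.1780, f(6.8) ≈ 3.2863.
Sum = Δu · [f(4) + f(4.7) + f(5.4) + f(6.1) + f(6.8)].
Sum ≈ 10.7158.

10.7158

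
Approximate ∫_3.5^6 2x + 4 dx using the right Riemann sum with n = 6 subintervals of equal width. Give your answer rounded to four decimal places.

34.7917

Δx = (6 − 3.5)/6 = 5/12.
Right endpoints: 47/12, 13/3, 4.75, 31/6, 67/12, 6.
f(47/12) = 71/6, f(13/3) = 38/3, f(4.75) = 13.5, f(31/6) = 43/3, f(67/12) = 91/6, f(6) = 16.
Sum = Δx · [f(47/12) + f(13/3) + f(4.75) + ...].
Sum ≈ 34.7917.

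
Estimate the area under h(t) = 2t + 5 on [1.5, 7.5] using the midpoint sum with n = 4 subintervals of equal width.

Δt = (7.5 − 1.5)/4 = 1.5.
Midpoints: 2.25, 3.75, 5.25, 6.75.
h(2.25) = 9.5, h(3.75) = 12.5, h(5.25) = 15.5, h(6.75) = 18.5.
Sum = Δt · [h(2.25) + h(3.75) + h(5.25) + h(6.75)].
Sum = 84.

84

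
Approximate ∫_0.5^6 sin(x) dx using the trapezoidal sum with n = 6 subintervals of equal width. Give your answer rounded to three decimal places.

Δx = (6 − 0.5)/6 = 11/12.
f(0.5) ≈ 0.479, f(17/12) ≈ 0.988, f(7/3) ≈ 0.723, f(3.25) ≈ -0.108, f(25/6) ≈ -0.855, f(61/12) ≈ -0.932, f(6) ≈ -0.279.
T_6 = (Δx/2)·[f(x_0) + 2f(x_1) + ... + 2f(x_{5}) + f(x_6)].
Sum ≈ -0.077.

-0.077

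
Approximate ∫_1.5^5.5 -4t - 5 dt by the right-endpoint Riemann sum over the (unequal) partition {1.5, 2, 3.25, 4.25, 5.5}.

-84.75

Subinterval widths: 0.5, 1.25, 1, 1.25.
Right endpoints: 2, 3.25, 4.25, 5.5.
f(2) = -13, f(3.25) = -18, f(4.25) = -22, f(5.5) = -27.
Sum = Σ Δt_i · f(t_i).
Sum = -84.75.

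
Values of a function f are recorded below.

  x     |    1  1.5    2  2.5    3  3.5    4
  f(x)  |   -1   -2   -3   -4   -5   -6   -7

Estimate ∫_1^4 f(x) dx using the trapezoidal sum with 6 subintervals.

Δx = 0.5.
T_6 = (0.5/2)·[(-1) + 2·(-2) + 2·(-3) + 2·(-4) + 2·(-5) + 2·(-6) + (-7)] = -12.

-12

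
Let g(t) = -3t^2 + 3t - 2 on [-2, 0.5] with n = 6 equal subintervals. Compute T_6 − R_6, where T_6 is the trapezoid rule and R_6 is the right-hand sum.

T_6 ≈ -18.967014.
R_6 ≈ -15.060764.
T_6 − R_6 = -3.90625.

-3.90625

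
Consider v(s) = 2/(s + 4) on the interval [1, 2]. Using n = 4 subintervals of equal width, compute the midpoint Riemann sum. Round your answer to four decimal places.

0.3646

Δs = (2 − 1)/4 = 0.25.
Midpoints: 1.125, 1.375, 1.625, 1.875.
v(1.125) = 16/41, v(1.375) = 16/43, v(1.625) = 16/45, v(1.875) = 16/47.
Sum = Δs · [v(1.125) + v(1.375) + v(1.625) + v(1.875)].
Sum ≈ 0.3646.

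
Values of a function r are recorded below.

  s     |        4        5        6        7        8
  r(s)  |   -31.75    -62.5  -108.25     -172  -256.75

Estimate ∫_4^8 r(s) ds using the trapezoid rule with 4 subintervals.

Δs = 1.
T_4 = (1/2)·[(-31.75) + 2·(-62.5) + 2·(-108.25) + 2·(-172) + (-256.75)] = -487.

-487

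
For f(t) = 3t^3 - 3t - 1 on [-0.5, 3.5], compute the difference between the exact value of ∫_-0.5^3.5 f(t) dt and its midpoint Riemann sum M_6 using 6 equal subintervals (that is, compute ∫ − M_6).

Exact integral: ∫_-0.5^3.5 f(t) dt = 90.5.
M_6 = 88.5.
Error = 90.5 − 88.5 = 2.

2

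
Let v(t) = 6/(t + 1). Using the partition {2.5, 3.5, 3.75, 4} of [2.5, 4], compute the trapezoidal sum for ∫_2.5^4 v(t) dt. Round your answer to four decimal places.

2.1563

Subinterval widths: 1, 0.25, 0.25.
v(2.5) = 12/7, v(3.5) = 4/3, v(3.75) = 24/19, v(4) = 1.2.
On each subinterval the trapezoid contributes (Δt_i/2)·[v(t_{i-1}) + v(t_i)].
Sum ≈ 2.1563.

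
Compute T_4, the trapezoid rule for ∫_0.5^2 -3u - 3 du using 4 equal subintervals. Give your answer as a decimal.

Δu = (2 − 0.5)/4 = 0.375.
f(0.5) = -4.5, f(0.875) = -5.625, f(1.25) = -6.75, f(1.625) = -7.875, f(2) = -9.
T_4 = (Δu/2)·[f(u_0) + 2f(u_1) + 2f(u_2) + 2f(u_3) + f(u_4)].
Sum = -10.125.

-10.125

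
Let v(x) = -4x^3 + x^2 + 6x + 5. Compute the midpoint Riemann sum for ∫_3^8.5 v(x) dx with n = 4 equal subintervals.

-4667.1796875

Δx = (8.5 − 3)/4 = 1.375.
Midpoints: 3.6875, 5.0625, 6.4375, 7.8125.
v(3.6875) = -163679/1024, v(5.0625) = -468973/1024, v(6.4375) = -1005619/1024, v(7.8125) = -1837505/1024.
Sum = Δx · [v(3.6875) + v(5.0625) + v(6.4375) + v(7.8125)].
Sum = -4667.1796875.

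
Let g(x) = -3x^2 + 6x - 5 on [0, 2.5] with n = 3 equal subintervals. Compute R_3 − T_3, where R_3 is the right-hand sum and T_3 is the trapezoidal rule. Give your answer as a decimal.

R_3 ≈ -11.80556.
T_3 ≈ -10.24306.
R_3 − T_3 = -1.5625.

-1.5625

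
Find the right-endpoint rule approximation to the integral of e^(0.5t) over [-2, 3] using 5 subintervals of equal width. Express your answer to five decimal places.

Δt = (3 − (-2))/5 = 1.
Right endpoints: -1, 0, 1, 2, 3.
f(-1) ≈ 0.60653, f(0) ≈ 1.00000, f(1) ≈ 1.64872, f(2) ≈ 2.71828, f(3) ≈ 4.48169.
Sum = Δt · [f(-1) + f(0) + f(1) + f(2) + f(3)].
Sum ≈ 10.45522.

10.45522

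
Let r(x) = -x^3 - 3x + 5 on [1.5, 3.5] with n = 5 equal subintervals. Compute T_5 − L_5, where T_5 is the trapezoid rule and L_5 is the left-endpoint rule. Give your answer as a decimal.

-9.1

T_5 = -41.65.
L_5 = -32.55.
T_5 − L_5 = -9.1.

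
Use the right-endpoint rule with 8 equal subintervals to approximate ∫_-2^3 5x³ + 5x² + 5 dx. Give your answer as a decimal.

231.15234375

Δx = (3 − (-2))/8 = 0.625.
Right endpoints: -1.375, -0.75, -0.125, 0.5, 1.125, 1.75, 2.375, 3.
f(-1.375) = 745/512, f(-0.75) = 5.703125, f(-0.125) = 2595/512, f(0.5) = 6.875, f(1.125) = 9445/512, f(1.75) = 47.109375, f(2.375) = 51295/512, f(3) = 185.
Sum = Δx · [f(-1.375) + f(-0.75) + f(-0.125) + ...].
Sum = 231.15234375.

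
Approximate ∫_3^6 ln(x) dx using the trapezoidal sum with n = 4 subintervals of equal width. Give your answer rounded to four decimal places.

4.4469

Δx = (6 − 3)/4 = 0.75.
f(3) ≈ 1.0986, f(3.75) ≈ 1.3218, f(4.5) ≈ 1.5041, f(5.25) ≈ 1.6582, f(6) ≈ 1.7918.
T_4 = (Δx/2)·[f(x_0) + 2f(x_1) + 2f(x_2) + 2f(x_3) + f(x_4)].
Sum ≈ 4.4469.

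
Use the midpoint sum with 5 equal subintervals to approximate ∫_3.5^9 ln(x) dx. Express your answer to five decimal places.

Δx = (9 − 3.5)/5 = 1.1.
Midpoints: 4.05, 5.15, 6.25, 7.35, 8.45.
f(4.05) ≈ 1.39872, f(5.15) ≈ 1.63900, f(6.25) ≈ 1.83258, f(7.35) ≈ 1.99470, f(8.45) ≈ 2.13417.
Sum = Δx · [f(4.05) + f(5.15) + f(6.25) + f(7.35) + f(8.45)].
Sum ≈ 9.89908.

9.89908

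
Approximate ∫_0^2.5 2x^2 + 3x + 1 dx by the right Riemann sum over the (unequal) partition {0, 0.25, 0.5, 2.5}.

43.21875

Subinterval widths: 0.25, 0.25, 2.
Right endpoints: 0.25, 0.5, 2.5.
f(0.25) = 1.875, f(0.5) = 3, f(2.5) = 21.
Sum = Σ Δx_i · f(x_i).
Sum = 43.21875.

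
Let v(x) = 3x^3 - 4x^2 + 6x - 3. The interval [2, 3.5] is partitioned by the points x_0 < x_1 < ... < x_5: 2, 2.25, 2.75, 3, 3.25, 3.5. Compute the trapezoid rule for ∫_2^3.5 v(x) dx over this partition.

Subinterval widths: 0.25, 0.5, 0.25, 0.25, 0.25.
v(2) = 17, v(2.25) = 24.421875, v(2.75) = 45.640625, v(3) = 60, v(3.25) = 77.234375, v(3.5) = 97.625.
On each subinterval the trapezoid contributes (Δx_i/2)·[v(x_{i-1}) + v(x_i)].
Sum = 74.91015625.

74.91015625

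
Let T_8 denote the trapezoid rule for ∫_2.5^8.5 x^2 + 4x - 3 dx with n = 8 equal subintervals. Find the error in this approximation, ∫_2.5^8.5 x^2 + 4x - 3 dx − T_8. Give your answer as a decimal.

-0.5625

Exact integral: ∫_2.5^8.5 f(x) dx = 313.5.
T_8 = 314.0625.
Error = 313.5 − 314.0625 = -0.5625.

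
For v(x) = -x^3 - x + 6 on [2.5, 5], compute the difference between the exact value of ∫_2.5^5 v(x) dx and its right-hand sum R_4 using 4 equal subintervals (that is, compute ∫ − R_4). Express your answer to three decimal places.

Exact integral: ∫_2.5^5 v(x) dx = -140.859375.
R_4 ≈ -177.65137.
Error ≈ -140.859375 − (-177.65137) ≈ 36.792.

36.792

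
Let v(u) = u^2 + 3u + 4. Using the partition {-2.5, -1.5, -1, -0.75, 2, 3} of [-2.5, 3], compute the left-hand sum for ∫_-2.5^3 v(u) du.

Subinterval widths: 1, 0.5, 0.25, 2.75, 1.
Left endpoints: -2.5, -1.5, -1, -0.75, 2.
v(-2.5) = 2.75, v(-1.5) = 1.75, v(-1) = 2, v(-0.75) = 2.3125, v(2) = 14.
Sum = Σ Δu_i · v(u_i).
Sum = 24.484375.

24.484375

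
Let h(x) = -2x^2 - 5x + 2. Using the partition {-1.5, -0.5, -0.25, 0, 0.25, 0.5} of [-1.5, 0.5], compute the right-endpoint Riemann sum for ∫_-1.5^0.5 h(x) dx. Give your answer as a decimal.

Subinterval widths: 1, 0.25, 0.25, 0.25, 0.25.
Right endpoints: -0.5, -0.25, 0, 0.25, 0.5.
h(-0.5) = 4, h(-0.25) = 3.125, h(0) = 2, h(0.25) = 0.625, h(0.5) = -1.
Sum = Σ Δx_i · h(x_i).
Sum = 5.1875.

5.1875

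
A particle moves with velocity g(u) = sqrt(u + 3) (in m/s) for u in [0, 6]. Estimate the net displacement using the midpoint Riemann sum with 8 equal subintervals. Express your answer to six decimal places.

14.538749

Δu = (6 − 0)/8 = 0.75.
Midpoints: 0.375, 1.125, 1.875, 2.625, 3.375, 4.125, 4.875, 5.625.
g(0.375) ≈ 1.837117, g(1.125) ≈ 2.031010, g(1.875) ≈ 2.207940, g(2.625) ≈ 2.371708, g(3.375) ≈ 2.524876, g(4.125) ≈ 2.669270, g(4.875) ≈ 2.806243, g(5.625) ≈ 2.936835.
Sum = Δu · [g(0.375) + g(1.125) + g(1.875) + ...].
Sum ≈ 14.538749.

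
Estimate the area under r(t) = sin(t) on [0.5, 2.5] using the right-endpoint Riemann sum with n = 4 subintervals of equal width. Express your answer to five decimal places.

1.67337

Δt = (2.5 − 0.5)/4 = 0.5.
Right endpoints: 1, 1.5, 2, 2.5.
r(1) ≈ 0.84147, r(1.5) ≈ 0.99749, r(2) ≈ 0.90930, r(2.5) ≈ 0.59847.
Sum = Δt · [r(1) + r(1.5) + r(2) + r(2.5)].
Sum ≈ 1.67337.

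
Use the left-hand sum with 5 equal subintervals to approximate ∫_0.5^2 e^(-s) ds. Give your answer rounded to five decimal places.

Δs = (2 − 0.5)/5 = 0.3.
Left endpoints: 0.5, 0.8, 1.1, 1.4, 1.7.
f(0.5) ≈ 0.60653, f(0.8) ≈ 0.44933, f(1.1) ≈ 0.33287, f(1.4) ≈ 0.24660, f(1.7) ≈ 0.18268.
Sum = Δs · [f(0.5) + f(0.8) + f(1.1) + f(1.4) + f(1.7)].
Sum ≈ 0.54540.

0.54540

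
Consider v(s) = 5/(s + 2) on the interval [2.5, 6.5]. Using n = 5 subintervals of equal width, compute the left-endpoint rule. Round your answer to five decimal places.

Δs = (6.5 − 2.5)/5 = 0.8.
Left endpoints: 2.5, 3.3, 4.1, 4.9, 5.7.
v(2.5) = 10/9, v(3.3) = 50/53, v(4.1) = 50/61, v(4.9) = 50/69, v(5.7) = 50/77.
Sum = Δs · [v(2.5) + v(3.3) + v(4.1) + v(4.9) + v(5.7)].
Sum ≈ 3.39853.

3.39853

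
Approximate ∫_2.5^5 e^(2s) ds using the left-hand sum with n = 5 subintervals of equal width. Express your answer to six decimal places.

Δs = (5 − 2.5)/5 = 0.5.
Left endpoints: 2.5, 3, 3.5, 4, 4.5.
f(2.5) ≈ 148.413159, f(3) ≈ 403.428793, f(3.5) ≈ 1096.633158, f(4) ≈ 2980.957987, f(4.5) ≈ 8103.083928.
Sum = Δs · [f(2.5) + f(3) + f(3.5) + f(4) + f(4.5)].
Sum ≈ 6366.258513.

6366.258513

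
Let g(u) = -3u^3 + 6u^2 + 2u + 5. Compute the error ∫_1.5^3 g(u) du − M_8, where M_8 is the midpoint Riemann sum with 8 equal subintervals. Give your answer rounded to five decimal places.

Exact integral: ∫_1.5^3 g(u) du = 4.546875.
M_8 ≈ 4.6094971.
Error ≈ 4.546875 − 4.6094971 ≈ -0.06262.

-0.06262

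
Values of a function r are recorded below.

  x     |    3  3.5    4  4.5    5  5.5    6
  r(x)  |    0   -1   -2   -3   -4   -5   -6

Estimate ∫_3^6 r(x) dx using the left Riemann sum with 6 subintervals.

Δx = 0.5.
Sum = 0.5·[0 + (-1) + (-2) + (-3) + (-4) + (-5)] = -7.5.

-7.5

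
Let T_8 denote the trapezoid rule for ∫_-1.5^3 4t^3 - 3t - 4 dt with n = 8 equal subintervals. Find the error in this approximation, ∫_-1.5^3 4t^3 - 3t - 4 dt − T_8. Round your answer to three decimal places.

-2.136

Exact integral: ∫_-1.5^3 f(t) dt = 47.8125.
T_8 ≈ 49.94824.
Error ≈ 47.8125 − 49.94824 ≈ -2.136.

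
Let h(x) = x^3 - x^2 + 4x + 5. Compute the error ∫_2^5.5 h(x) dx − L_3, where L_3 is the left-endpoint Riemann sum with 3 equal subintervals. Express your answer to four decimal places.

77.1013

Exact integral: ∫_2^5.5 h(x) dx ≈ 241.973958.
L_3 ≈ 164.872685.
Error ≈ 241.973958 − 164.872685 ≈ 77.1013.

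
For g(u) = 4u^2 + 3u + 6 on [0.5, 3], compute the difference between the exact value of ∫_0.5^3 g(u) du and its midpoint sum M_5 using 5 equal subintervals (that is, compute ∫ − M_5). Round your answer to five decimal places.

0.20833

Exact integral: ∫_0.5^3 g(u) du ≈ 63.9583333.
M_5 = 63.75.
Error ≈ 63.9583333 − 63.75 ≈ 0.20833.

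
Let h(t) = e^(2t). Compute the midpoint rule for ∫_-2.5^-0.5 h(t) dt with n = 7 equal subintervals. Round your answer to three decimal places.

0.178

Δt = (-0.5 − (-2.5))/7 = 2/7.
Midpoints: -33/14, -29/14, -25/14, -1.5, -17/14, -13/14, -9/14.
h(-33/14) ≈ 0.009, h(-29/14) ≈ 0.016, h(-25/14) ≈ 0.028, h(-1.5) ≈ 0.050, h(-17/14) ≈ 0.088, h(-13/14) ≈ 0.156, h(-9/14) ≈ 0.276.
Sum = Δt · [h(-33/14) + h(-29/14) + h(-25/14) + ...].
Sum ≈ 0.178.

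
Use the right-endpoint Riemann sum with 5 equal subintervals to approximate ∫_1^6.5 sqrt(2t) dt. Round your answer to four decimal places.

Δt = (6.5 − 1)/5 = 1.1.
Right endpoints: 2.1, 3.2, 4.3, 5.4, 6.5.
f(2.1) ≈ 2.0494, f(3.2) ≈ 2.5298, f(4.3) ≈ 2.9326, f(5.4) ≈ 3.2863, f(6.5) ≈ 3.6056.
Sum = Δt · [f(2.1) + f(3.2) + f(4.3) + f(5.4) + f(6.5)].
Sum ≈ 15.8440.

15.8440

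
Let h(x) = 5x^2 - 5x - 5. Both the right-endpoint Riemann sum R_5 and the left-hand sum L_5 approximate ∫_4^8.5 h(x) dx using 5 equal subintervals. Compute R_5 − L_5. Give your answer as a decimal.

232.875

R_5 = 873.225.
L_5 = 640.35.
R_5 − L_5 = 232.875.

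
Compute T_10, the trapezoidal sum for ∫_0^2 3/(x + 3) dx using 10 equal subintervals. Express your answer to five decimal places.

Δx = (2 − 0)/10 = 0.2.
f(0) = 1, f(0.2) = 0.9375, f(0.4) = 15/17, f(0.6) = 5/6, f(0.8) = 15/19, f(1) = 0.75, f(1.2) = 5/7, f(1.4) = 15/22, f(1.6) = 15/23, f(1.8) = 0.625, f(2) = 0.6.
T_10 = (Δx/2)·[f(x_0) + 2f(x_1) + ... + 2f(x_{9}) + f(x_10)].
Sum ≈ 1.53319.

1.53319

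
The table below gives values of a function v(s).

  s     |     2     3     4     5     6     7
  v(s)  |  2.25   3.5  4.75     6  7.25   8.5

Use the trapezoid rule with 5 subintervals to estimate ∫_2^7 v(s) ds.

Δs = 1.
T_5 = (1/2)·[2.25 + 2·3.5 + 2·4.75 + 2·6 + 2·7.25 + 8.5] = 26.875.

26.875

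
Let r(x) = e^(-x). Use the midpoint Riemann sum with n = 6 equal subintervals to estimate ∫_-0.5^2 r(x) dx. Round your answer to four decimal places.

1.5025

Δx = (2 − (-0.5))/6 = 5/12.
Midpoints: -7/24, 0.125, 13/24, 23/24, 1.375, 43/24.
r(-7/24) ≈ 1.3387, r(0.125) ≈ 0.8825, r(13/24) ≈ 0.5818, r(23/24) ≈ 0.3835, r(1.375) ≈ 0.2528, r(43/24) ≈ 0.1667.
Sum = Δx · [r(-7/24) + r(0.125) + r(13/24) + ...].
Sum ≈ 1.5025.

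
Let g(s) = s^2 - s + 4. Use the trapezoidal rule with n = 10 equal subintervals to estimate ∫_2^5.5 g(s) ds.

53.738125

Δs = (5.5 − 2)/10 = 0.35.
g(2) = 6, g(2.35) = 7.1725, g(2.7) = 8.59, g(3.05) = 10.2525, g(3.4) = 12.16, g(3.75) = 14.3125, g(4.1) = 16.71, g(4.45) = 19.3525, g(4.8) = 22.24, g(5.15) = 25.3725, g(5.5) = 28.75.
T_10 = (Δs/2)·[g(s_0) + 2g(s_1) + ... + 2g(s_{9}) + g(s_10)].
Sum = 53.738125.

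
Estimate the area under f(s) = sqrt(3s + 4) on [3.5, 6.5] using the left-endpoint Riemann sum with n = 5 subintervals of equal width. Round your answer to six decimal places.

Δs = (6.5 − 3.5)/5 = 0.6.
Left endpoints: 3.5, 4.1, 4.7, 5.3, 5.9.
f(3.5) ≈ 3.807887, f(4.1) ≈ 4.037326, f(4.7) ≈ 4.254409, f(5.3) ≈ 4.460942, f(5.9) ≈ 4.658326.
Sum = Δs · [f(3.5) + f(4.1) + f(4.7) + f(5.3) + f(5.9)].
Sum ≈ 12.731334.

12.731334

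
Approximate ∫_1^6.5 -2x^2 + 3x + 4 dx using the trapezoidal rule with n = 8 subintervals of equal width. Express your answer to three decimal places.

Δx = (6.5 − 1)/8 = 0.6875.
f(1) = 5, f(1.6875) = 3.3671875, f(2.375) = -0.15625, f(3.0625) = -5.5703125, f(3.75) = -12.875, f(4.4375) = -22.0703125, f(5.125) = -33.15625, f(5.8125) = -46.1328125, f(6.5) = -61.
T_8 = (Δx/2)·[f(x_0) + 2f(x_1) + ... + 2f(x_{7}) + f(x_8)].
Sum ≈ -99.408.

-99.408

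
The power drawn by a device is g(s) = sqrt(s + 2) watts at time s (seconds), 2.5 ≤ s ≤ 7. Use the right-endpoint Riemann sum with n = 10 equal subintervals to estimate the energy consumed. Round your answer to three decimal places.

11.833

Δs = (7 − 2.5)/10 = 0.45.
Right endpoints: 2.95, 3.4, 3.85, 4.3, 4.75, 5.2, 5.65, 6.1, 6.55, 7.
g(2.95) ≈ 2.225, g(3.4) ≈ 2.324, g(3.85) ≈ 2.419, g(4.3) ≈ 2.510, g(4.75) ≈ 2.598, g(5.2) ≈ 2.683, g(5.65) ≈ 2.766, g(6.1) ≈ 2.846, g(6.55) ≈ 2.924, g(7) ≈ 3.000.
Sum = Δs · [g(2.95) + g(3.4) + g(3.85) + ...].
Sum ≈ 11.833.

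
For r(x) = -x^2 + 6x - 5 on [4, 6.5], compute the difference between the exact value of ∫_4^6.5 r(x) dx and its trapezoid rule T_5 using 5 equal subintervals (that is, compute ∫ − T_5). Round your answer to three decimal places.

Exact integral: ∫_4^6.5 r(x) dx ≈ -3.95833.
T_5 = -4.0625.
Error ≈ -3.95833 − (-4.0625) ≈ 0.104.

0.104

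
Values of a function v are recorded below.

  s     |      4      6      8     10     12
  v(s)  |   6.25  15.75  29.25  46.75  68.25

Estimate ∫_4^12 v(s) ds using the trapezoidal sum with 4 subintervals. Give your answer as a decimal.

258

Δs = 2.
T_4 = (2/2)·[6.25 + 2·15.75 + 2·29.25 + 2·46.75 + 68.25] = 258.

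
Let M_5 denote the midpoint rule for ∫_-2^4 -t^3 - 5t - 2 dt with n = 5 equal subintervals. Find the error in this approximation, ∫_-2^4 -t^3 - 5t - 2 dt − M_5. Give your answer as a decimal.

Exact integral: ∫_-2^4 f(t) dt = -102.
M_5 = -99.84.
Error = -102 − (-99.84) = -2.16.

-2.16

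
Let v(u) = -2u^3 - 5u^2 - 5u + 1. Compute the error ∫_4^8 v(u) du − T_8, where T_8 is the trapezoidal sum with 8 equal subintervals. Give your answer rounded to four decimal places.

Exact integral: ∫_4^8 v(u) du ≈ -2782.666667.
T_8 = -2789.5.
Error ≈ -2782.666667 − (-2789.5) ≈ 6.8333.

6.8333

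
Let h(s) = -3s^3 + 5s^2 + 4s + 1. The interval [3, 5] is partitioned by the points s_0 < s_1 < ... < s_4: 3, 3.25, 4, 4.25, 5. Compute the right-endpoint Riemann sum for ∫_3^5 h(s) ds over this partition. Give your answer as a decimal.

Subinterval widths: 0.25, 0.75, 0.25, 0.75.
Right endpoints: 3.25, 4, 4.25, 5.
h(3.25) = -36.171875, h(4) = -95, h(4.25) = -121.984375, h(5) = -229.
Sum = Σ Δs_i · h(s_i).
Sum = -282.5390625.

-282.5390625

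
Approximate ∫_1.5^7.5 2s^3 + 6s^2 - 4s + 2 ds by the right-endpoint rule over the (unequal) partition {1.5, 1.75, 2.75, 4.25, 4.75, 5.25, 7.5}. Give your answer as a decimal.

Subinterval widths: 0.25, 1, 1.5, 0.5, 0.5, 2.25.
Right endpoints: 1.75, 2.75, 4.25, 4.75, 5.25, 7.5.
f(1.75) = 24.09375, f(2.75) = 77.96875, f(4.25) = 246.90625, f(4.75) = 332.71875, f(5.25) = 435.78125, f(7.5) = 1153.25.
Sum = Σ Δs_i · f(s_i).
Sum = 3433.4140625.

3433.4140625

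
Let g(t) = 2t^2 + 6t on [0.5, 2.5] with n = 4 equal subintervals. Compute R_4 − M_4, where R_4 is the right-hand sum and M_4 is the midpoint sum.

6.25

R_4 = 34.5.
M_4 = 28.25.
R_4 − M_4 = 6.25.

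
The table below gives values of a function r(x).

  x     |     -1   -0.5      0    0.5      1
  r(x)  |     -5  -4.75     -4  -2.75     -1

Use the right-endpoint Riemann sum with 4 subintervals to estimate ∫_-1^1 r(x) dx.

-6.25

Δx = 0.5.
Sum = 0.5·[(-4.75) + (-4) + (-2.75) + (-1)] = -6.25.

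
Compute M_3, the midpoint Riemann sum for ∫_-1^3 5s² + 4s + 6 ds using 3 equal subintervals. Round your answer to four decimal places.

83.7037

Δs = (3 − (-1))/3 = 4/3.
Midpoints: -1/3, 1, 7/3.
f(-1/3) = 47/9, f(1) = 15, f(7/3) = 383/9.
Sum = Δs · [f(-1/3) + f(1) + f(7/3)].
Sum ≈ 83.7037.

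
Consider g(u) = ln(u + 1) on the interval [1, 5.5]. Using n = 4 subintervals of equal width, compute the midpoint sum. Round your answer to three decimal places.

6.298

Δu = (5.5 − 1)/4 = 1.125.
Midpoints: 1.5625, 2.6875, 3.8125, 4.9375.
g(1.5625) ≈ 0.941, g(2.6875) ≈ 1.305, g(3.8125) ≈ 1.571, g(4.9375) ≈ 1.781.
Sum = Δu · [g(1.5625) + g(2.6875) + g(3.8125) + g(4.9375)].
Sum ≈ 6.298.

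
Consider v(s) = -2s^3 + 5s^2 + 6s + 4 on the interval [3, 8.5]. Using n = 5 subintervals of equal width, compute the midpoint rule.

-1362.879375

Δs = (8.5 − 3)/5 = 1.1.
Midpoints: 3.55, 4.65, 5.75, 6.85, 7.95.
v(3.55) = -1.16525, v(4.65) = -61.07675, v(5.75) = -176.40625, v(6.85) = -363.12575, v(7.95) = -637.20725.
Sum = Δs · [v(3.55) + v(4.65) + v(5.75) + v(6.85) + v(7.95)].
Sum = -1362.879375.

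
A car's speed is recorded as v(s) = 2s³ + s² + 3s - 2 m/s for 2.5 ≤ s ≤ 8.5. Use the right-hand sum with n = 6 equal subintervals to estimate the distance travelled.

Δs = (8.5 − 2.5)/6 = 1.
Right endpoints: 3.5, 4.5, 5.5, 6.5, 7.5, 8.5.
v(3.5) = 106.5, v(4.5) = 214, v(5.5) = 377.5, v(6.5) = 609, v(7.5) = 920.5, v(8.5) = 1324.
Sum = Δs · [v(3.5) + v(4.5) + v(5.5) + ...].
Sum = 3551.5.

3551.5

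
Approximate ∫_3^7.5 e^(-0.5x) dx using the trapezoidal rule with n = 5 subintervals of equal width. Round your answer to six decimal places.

0.405939

Δx = (7.5 − 3)/5 = 0.9.
f(3) ≈ 0.223130, f(3.9) ≈ 0.142274, f(4.8) ≈ 0.090718, f(5.7) ≈ 0.057844, f(6.6) ≈ 0.036883, f(7.5) ≈ 0.023518.
T_5 = (Δx/2)·[f(x_0) + 2f(x_1) + ... + 2f(x_{4}) + f(x_5)].
Sum ≈ 0.405939.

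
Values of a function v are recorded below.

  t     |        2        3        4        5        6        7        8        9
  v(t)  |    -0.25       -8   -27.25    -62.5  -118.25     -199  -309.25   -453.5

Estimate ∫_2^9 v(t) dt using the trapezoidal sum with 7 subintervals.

-951.125

Δt = 1.
T_7 = (1/2)·[(-0.25) + 2·(-8) + 2·(-27.25) + 2·(-62.5) + 2·(-118.25) + 2·(-199) + 2·(-309.25) + (-453.5)] = -951.125.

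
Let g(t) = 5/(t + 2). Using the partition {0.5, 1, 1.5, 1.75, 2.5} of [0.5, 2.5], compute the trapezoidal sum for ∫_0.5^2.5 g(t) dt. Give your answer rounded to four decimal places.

Subinterval widths: 0.5, 0.5, 0.25, 0.75.
g(0.5) = 2, g(1) = 5/3, g(1.5) = 10/7, g(1.75) = 4/3, g(2.5) = 10/9.
On each subinterval the trapezoid contributes (Δt_i/2)·[g(t_{i-1}) + g(t_i)].
Sum ≈ 2.9524.

2.9524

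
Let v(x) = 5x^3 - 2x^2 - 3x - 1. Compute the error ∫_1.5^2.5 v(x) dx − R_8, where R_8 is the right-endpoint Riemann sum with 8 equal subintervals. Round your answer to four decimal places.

-3.2135

Exact integral: ∫_1.5^2.5 v(x) dx ≈ 27.333333.
R_8 = 30.546875.
Error ≈ 27.333333 − 30.546875 ≈ -3.2135.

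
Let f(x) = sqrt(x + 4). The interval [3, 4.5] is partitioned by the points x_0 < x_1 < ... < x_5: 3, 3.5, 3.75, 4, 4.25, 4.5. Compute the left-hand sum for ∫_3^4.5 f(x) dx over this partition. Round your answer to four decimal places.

4.1287

Subinterval widths: 0.5, 0.25, 0.25, 0.25, 0.25.
Left endpoints: 3, 3.5, 3.75, 4, 4.25.
f(3) ≈ 2.6458, f(3.5) ≈ 2.7386, f(3.75) ≈ 2.7839, f(4) ≈ 2.8284, f(4.25) ≈ 2.8723.
Sum = Σ Δx_i · f(x_i).
Sum ≈ 4.1287.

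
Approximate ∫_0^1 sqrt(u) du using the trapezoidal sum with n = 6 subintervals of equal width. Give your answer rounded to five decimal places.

Δu = (1 − 0)/6 = 1/6.
f(0) ≈ 0.00000, f(1/6) ≈ 0.40825, f(1/3) ≈ 0.57735, f(0.5) ≈ 0.70711, f(2/3) ≈ 0.81650, f(5/6) ≈ 0.91287, f(1) ≈ 1.00000.
T_6 = (Δu/2)·[f(u_0) + 2f(u_1) + ... + 2f(u_{5}) + f(u_6)].
Sum ≈ 0.65368.

0.65368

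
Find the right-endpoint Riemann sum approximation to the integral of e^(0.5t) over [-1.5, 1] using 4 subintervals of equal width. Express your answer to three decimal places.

2.739

Δt = (1 − (-1.5))/4 = 0.625.
Right endpoints: -0.875, -0.25, 0.375, 1.
f(-0.875) ≈ 0.646, f(-0.25) ≈ 0.882, f(0.375) ≈ 1.206, f(1) ≈ 1.649.
Sum = Δt · [f(-0.875) + f(-0.25) + f(0.375) + f(1)].
Sum ≈ 2.739.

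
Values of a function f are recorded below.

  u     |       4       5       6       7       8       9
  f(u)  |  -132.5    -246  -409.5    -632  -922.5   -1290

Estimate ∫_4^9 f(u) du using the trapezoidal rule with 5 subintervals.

-2921.25

Δu = 1.
T_5 = (1/2)·[(-132.5) + 2·(-246) + 2·(-409.5) + 2·(-632) + 2·(-922.5) + (-1290)] = -2921.25.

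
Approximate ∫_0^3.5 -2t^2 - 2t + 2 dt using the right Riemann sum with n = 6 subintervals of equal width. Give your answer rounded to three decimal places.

-43.418

Δt = (3.5 − 0)/6 = 7/12.
Right endpoints: 7/12, 7/6, 1.75, 7/3, 35/12, 3.5.
f(7/12) = 11/72, f(7/6) = -55/18, f(1.75) = -7.625, f(7/3) = -122/9, f(35/12) = -1501/72, f(3.5) = -29.5.
Sum = Δt · [f(7/12) + f(7/6) + f(1.75) + ...].
Sum ≈ -43.418.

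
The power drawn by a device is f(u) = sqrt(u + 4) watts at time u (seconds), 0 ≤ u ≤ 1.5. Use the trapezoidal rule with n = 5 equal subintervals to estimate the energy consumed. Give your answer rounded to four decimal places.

Δu = (1.5 − 0)/5 = 0.3.
f(0) ≈ 2.0000, f(0.3) ≈ 2.0736, f(0.6) ≈ 2.1448, f(0.9) ≈ 2.2136, f(1.2) ≈ 2.2804, f(1.5) ≈ 2.3452.
T_5 = (Δu/2)·[f(u_0) + 2f(u_1) + ... + 2f(u_{4}) + f(u_5)].
Sum ≈ 3.2655.

3.2655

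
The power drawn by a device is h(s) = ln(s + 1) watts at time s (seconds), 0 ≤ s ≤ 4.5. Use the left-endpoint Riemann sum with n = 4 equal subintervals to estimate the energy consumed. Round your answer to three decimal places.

Δs = (4.5 − 0)/4 = 1.125.
Left endpoints: 0, 1.125, 2.25, 3.375.
h(0) ≈ 0.000, h(1.125) ≈ 0.754, h(2.25) ≈ 1.179, h(3.375) ≈ 1.476.
Sum = Δs · [h(0) + h(1.125) + h(2.25) + h(3.375)].
Sum ≈ 3.834.

3.834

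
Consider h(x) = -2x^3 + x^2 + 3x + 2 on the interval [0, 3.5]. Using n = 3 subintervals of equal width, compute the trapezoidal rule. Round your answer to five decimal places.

Δx = (3.5 − 0)/3 = 7/6.
h(0) = 2, h(7/6) = 199/54, h(7/3) = -296/27, h(3.5) = -61.
T_3 = (Δx/2)·[h(x_0) + 2h(x_1) + 2h(x_2) + h(x_3)].
Sum ≈ -42.90741.

-42.90741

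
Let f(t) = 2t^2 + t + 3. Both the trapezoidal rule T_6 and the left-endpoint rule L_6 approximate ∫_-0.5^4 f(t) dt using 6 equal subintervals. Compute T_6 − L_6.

T_6 = 64.96875.
L_6 = 51.46875.
T_6 − L_6 = 13.5.

13.5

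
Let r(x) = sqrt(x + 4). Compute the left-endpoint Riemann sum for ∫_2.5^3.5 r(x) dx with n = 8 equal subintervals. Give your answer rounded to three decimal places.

2.633

Δx = (3.5 − 2.5)/8 = 0.125.
Left endpoints: 2.5, 2.625, 2.75, 2.875, 3, 3.125, 3.25, 3.375.
r(2.5) ≈ 2.550, r(2.625) ≈ 2.574, r(2.75) ≈ 2.598, r(2.875) ≈ 2.622, r(3) ≈ 2.646, r(3.125) ≈ 2.669, r(3.25) ≈ 2.693, r(3.375) ≈ 2.716.
Sum = Δx · [r(2.5) + r(2.625) + r(2.75) + ...].
Sum ≈ 2.633.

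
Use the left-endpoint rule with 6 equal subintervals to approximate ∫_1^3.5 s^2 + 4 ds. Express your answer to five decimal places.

Δs = (3.5 − 1)/6 = 5/12.
Left endpoints: 1, 17/12, 11/6, 2.25, 8/3, 37/12.
f(1) = 5, f(17/12) = 865/144, f(11/6) = 265/36, f(2.25) = 9.0625, f(8/3) = 100/9, f(37/12) = 1945/144.
Sum = Δs · [f(1) + f(17/12) + f(11/6) + ...].
Sum ≈ 21.68692.

21.68692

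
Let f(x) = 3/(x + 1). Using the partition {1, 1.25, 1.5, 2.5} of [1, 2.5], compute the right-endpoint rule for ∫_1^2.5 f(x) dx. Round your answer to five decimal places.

1.49048

Subinterval widths: 0.25, 0.25, 1.
Right endpoints: 1.25, 1.5, 2.5.
f(1.25) = 4/3, f(1.5) = 1.2, f(2.5) = 6/7.
Sum = Σ Δx_i · f(x_i).
Sum ≈ 1.49048.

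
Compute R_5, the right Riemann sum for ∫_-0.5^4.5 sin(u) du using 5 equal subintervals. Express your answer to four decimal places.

0.7471

Δu = (4.5 − (-0.5))/5 = 1.
Right endpoints: 0.5, 1.5, 2.5, 3.5, 4.5.
f(0.5) ≈ 0.4794, f(1.5) ≈ 0.9975, f(2.5) ≈ 0.5985, f(3.5) ≈ -0.3508, f(4.5) ≈ -0.9775.
Sum = Δu · [f(0.5) + f(1.5) + f(2.5) + f(3.5) + f(4.5)].
Sum ≈ 0.7471.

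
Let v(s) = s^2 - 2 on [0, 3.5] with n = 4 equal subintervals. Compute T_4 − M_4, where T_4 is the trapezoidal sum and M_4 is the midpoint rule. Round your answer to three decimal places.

T_4 = 7.73828125.
M_4 ≈ 7.06836.
T_4 − M_4 ≈ 0.670.

0.670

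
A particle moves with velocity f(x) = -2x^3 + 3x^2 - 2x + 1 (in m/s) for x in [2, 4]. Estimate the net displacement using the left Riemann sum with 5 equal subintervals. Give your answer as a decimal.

-58.8

Δx = (4 − 2)/5 = 0.4.
Left endpoints: 2, 2.4, 2.8, 3.2, 3.6.
f(2) = -7, f(2.4) = -14.168, f(2.8) = -24.984, f(3.2) = -40.216, f(3.6) = -60.632.
Sum = Δx · [f(2) + f(2.4) + f(2.8) + f(3.2) + f(3.6)].
Sum = -58.8.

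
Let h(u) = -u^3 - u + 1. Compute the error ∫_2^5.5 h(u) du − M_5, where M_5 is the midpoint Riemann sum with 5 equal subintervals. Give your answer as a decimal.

-1.6078125

Exact integral: ∫_2^5.5 h(u) du = -234.390625.
M_5 = -232.7828125.
Error = -234.390625 − (-232.7828125) = -1.6078125.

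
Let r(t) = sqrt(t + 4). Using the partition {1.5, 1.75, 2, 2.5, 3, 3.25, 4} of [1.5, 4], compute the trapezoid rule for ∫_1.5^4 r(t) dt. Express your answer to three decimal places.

Subinterval widths: 0.25, 0.25, 0.5, 0.5, 0.25, 0.75.
r(1.5) ≈ 2.345, r(1.75) ≈ 2.398, r(2) ≈ 2.449, r(2.5) ≈ 2.550, r(3) ≈ 2.646, r(3.25) ≈ 2.693, r(4) ≈ 2.828.
On each subinterval the trapezoid contributes (Δt_i/2)·[r(t_{i-1}) + r(t_i)].
Sum ≈ 6.485.

6.485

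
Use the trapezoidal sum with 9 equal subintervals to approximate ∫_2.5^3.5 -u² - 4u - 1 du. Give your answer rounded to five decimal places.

-22.08539

Δu = (3.5 − 2.5)/9 = 1/9.
f(2.5) = -17.25, f(47/18) = -5917/324, f(49/18) = -6253/324, f(17/6) = -733/36, f(53/18) = -6949/324, f(55/18) = -7309/324, f(19/6) = -853/36, f(59/18) = -8053/324, f(61/18) = -8437/324, f(3.5) = -27.25.
T_9 = (Δu/2)·[f(u_0) + 2f(u_1) + ... + 2f(u_{8}) + f(u_9)].
Sum ≈ -22.08539.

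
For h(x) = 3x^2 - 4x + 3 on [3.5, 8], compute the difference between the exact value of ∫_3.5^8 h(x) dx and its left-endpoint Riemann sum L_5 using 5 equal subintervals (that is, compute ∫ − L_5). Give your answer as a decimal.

Exact integral: ∫_3.5^8 h(x) dx = 379.125.
L_5 = 319.185.
Error = 379.125 − 319.185 = 59.94.

59.94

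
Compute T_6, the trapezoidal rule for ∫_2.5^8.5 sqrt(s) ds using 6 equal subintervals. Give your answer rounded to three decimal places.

Δs = (8.5 − 2.5)/6 = 1.
f(2.5) ≈ 1.581, f(3.5) ≈ 1.871, f(4.5) ≈ 2.121, f(5.5) ≈ 2.345, f(6.5) ≈ 2.550, f(7.5) ≈ 2.739, f(8.5) ≈ 2.915.
T_6 = (Δs/2)·[f(s_0) + 2f(s_1) + ... + 2f(s_{5}) + f(s_6)].
Sum ≈ 13.874.

13.874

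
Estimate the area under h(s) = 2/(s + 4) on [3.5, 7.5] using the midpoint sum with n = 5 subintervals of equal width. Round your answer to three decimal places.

0.854

Δs = (7.5 − 3.5)/5 = 0.8.
Midpoints: 3.9, 4.7, 5.5, 6.3, 7.1.
h(3.9) = 20/79, h(4.7) = 20/87, h(5.5) = 4/19, h(6.3) = 20/103, h(7.1) = 20/111.
Sum = Δs · [h(3.9) + h(4.7) + h(5.5) + h(6.3) + h(7.1)].
Sum ≈ 0.854.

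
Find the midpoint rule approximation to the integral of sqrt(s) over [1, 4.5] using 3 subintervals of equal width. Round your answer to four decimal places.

Δs = (4.5 − 1)/3 = 7/6.
Midpoints: 19/12, 2.75, 47/12.
f(19/12) ≈ 1.2583, f(2.75) ≈ 1.6583, f(47/12) ≈ 1.9791.
Sum = Δs · [f(19/12) + f(2.75) + f(47/12)].
Sum ≈ 5.7116.

5.7116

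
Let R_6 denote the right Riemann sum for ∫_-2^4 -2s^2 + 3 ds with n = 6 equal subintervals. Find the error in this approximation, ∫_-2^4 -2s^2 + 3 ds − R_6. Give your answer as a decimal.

Exact integral: ∫_-2^4 f(s) ds = -30.
R_6 = -44.
Error = -30 − (-44) = 14.

14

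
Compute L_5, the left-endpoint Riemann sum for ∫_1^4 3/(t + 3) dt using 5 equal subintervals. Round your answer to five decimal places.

1.77905

Δt = (4 − 1)/5 = 0.6.
Left endpoints: 1, 1.6, 2.2, 2.8, 3.4.
f(1) = 0.75, f(1.6) = 15/23, f(2.2) = 15/26, f(2.8) = 15/29, f(3.4) = 0.46875.
Sum = Δt · [f(1) + f(1.6) + f(2.2) + f(2.8) + f(3.4)].
Sum ≈ 1.77905.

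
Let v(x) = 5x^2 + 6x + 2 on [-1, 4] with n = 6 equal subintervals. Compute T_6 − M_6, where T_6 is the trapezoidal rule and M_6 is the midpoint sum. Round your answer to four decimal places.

4.3403

T_6 ≈ 166.226852.
M_6 ≈ 161.886574.
T_6 − M_6 ≈ 4.3403.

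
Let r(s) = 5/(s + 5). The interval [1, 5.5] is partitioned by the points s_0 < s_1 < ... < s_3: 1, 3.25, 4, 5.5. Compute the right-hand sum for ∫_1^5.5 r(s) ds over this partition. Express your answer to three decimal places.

Subinterval widths: 2.25, 0.75, 1.5.
Right endpoints: 3.25, 4, 5.5.
r(3.25) = 20/33, r(4) = 5/9, r(5.5) = 10/21.
Sum = Σ Δs_i · r(s_i).
Sum ≈ 2.495.

2.495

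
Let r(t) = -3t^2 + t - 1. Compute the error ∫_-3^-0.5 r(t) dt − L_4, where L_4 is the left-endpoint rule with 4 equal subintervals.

9.47265625

Exact integral: ∫_-3^-0.5 r(t) dt = -33.75.
L_4 = -43.22265625.
Error = -33.75 − (-43.22265625) = 9.47265625.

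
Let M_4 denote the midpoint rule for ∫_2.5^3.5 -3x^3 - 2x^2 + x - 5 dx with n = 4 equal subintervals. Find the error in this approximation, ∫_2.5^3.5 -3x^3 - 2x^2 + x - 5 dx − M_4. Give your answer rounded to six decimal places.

Exact integral: ∫_2.5^3.5 f(x) dx ≈ -103.41666667.
M_4 = -103.265625.
Error ≈ -103.41666667 − (-103.265625) ≈ -0.151042.

-0.151042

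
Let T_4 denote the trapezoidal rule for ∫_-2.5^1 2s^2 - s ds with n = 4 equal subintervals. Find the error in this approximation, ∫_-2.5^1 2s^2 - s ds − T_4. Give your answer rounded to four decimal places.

Exact integral: ∫_-2.5^1 f(s) ds ≈ 13.708333.
T_4 = 14.6015625.
Error ≈ 13.708333 − 14.6015625 ≈ -0.8932.

-0.8932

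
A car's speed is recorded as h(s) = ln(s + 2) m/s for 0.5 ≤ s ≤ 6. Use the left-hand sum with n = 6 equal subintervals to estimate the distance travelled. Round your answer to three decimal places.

8.293

Δs = (6 − 0.5)/6 = 11/12.
Left endpoints: 0.5, 17/12, 7/3, 3.25, 25/6, 61/12.
h(0.5) ≈ 0.916, h(17/12) ≈ 1.229, h(7/3) ≈ 1.466, h(3.25) ≈ 1.658, h(25/6) ≈ 1.819, h(61/12) ≈ 1.958.
Sum = Δs · [h(0.5) + h(17/12) + h(7/3) + ...].
Sum ≈ 8.293.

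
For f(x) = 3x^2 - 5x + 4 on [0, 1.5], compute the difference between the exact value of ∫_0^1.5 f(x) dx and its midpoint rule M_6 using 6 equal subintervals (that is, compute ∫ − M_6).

0.0234375

Exact integral: ∫_0^1.5 f(x) dx = 3.75.
M_6 = 3.7265625.
Error = 3.75 − 3.7265625 = 0.0234375.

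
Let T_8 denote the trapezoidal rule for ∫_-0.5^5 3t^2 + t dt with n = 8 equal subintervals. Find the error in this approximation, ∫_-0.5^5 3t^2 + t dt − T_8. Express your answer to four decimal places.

-1.2998

Exact integral: ∫_-0.5^5 f(t) dt = 137.5.
T_8 ≈ 138.799805.
Error ≈ 137.5 − 138.799805 ≈ -1.2998.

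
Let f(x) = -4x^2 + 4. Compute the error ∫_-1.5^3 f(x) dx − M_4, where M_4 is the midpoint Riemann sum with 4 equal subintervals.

Exact integral: ∫_-1.5^3 f(x) dx = -22.5.
M_4 = -20.6015625.
Error = -22.5 − (-20.6015625) = -1.8984375.

-1.8984375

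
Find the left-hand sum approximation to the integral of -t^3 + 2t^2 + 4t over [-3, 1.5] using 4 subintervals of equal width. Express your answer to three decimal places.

Δt = (1.5 − (-3))/4 = 1.125.
Left endpoints: -3, -1.875, -0.75, 0.375.
f(-3) = 33, f(-1.875) = 3135/512, f(-0.75) = -1.453125, f(0.375) = 885/512.
Sum = Δt · [f(-3) + f(-1.875) + f(-0.75) + f(0.375)].
Sum ≈ 44.323.

44.323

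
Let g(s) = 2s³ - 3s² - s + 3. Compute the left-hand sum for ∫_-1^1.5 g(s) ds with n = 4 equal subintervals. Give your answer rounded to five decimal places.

3.50586

Δs = (1.5 − (-1))/4 = 0.625.
Left endpoints: -1, -0.375, 0.25, 0.875.
g(-1) = -1, g(-0.375) = 2.84765625, g(0.25) = 2.59375, g(0.875) = 1.16796875.
Sum = Δs · [g(-1) + g(-0.375) + g(0.25) + g(0.875)].
Sum ≈ 3.50586.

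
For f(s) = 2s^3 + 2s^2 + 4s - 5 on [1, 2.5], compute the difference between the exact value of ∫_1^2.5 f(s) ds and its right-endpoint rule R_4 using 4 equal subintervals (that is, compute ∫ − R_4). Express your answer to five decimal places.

Exact integral: ∫_1^2.5 f(s) ds = 31.78125.
R_4 ≈ 40.7988281.
Error ≈ 31.78125 − 40.7988281 ≈ -9.01758.

-9.01758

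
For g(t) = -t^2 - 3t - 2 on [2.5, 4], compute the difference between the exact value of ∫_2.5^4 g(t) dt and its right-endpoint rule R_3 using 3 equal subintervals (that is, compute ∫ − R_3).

Exact integral: ∫_2.5^4 g(t) dt = -33.75.
R_3 = -37.375.
Error = -33.75 − (-37.375) = 3.625.

3.625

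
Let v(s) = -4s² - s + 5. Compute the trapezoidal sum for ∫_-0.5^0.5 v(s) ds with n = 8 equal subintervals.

4.65625

Δs = (0.5 − (-0.5))/8 = 0.125.
v(-0.5) = 4.5, v(-0.375) = 4.8125, v(-0.25) = 5, v(-0.125) = 5.0625, v(0) = 5, v(0.125) = 4.8125, v(0.25) = 4.5, v(0.375) = 4.0625, v(0.5) = 3.5.
T_8 = (Δs/2)·[v(s_0) + 2v(s_1) + ... + 2v(s_{7}) + v(s_8)].
Sum = 4.65625.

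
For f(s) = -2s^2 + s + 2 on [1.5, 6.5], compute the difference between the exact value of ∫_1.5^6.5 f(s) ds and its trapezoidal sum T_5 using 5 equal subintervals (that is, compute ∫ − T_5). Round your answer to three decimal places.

1.667

Exact integral: ∫_1.5^6.5 f(s) ds ≈ -150.83333.
T_5 = -152.5.
Error ≈ -150.83333 − (-152.5) ≈ 1.667.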